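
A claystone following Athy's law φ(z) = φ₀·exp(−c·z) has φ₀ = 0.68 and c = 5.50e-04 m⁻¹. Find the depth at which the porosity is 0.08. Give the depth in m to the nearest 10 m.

3890 m

Working in km (1 km = 1000 m; c in km⁻¹ = c in m⁻¹ × 1000):
Invert Athy's law: z = ln(φ₀/φ) / c
z = ln(0.68/0.08) / 0.55 = ln(8.5) / 0.55 = 2.1401 / 0.55 = 3.891 km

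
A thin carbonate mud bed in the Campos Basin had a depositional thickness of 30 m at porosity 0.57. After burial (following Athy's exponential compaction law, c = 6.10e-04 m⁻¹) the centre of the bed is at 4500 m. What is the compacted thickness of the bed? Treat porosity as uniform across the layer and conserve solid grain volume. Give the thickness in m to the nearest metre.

13 m

Working in km (1 km = 1000 m; c in km⁻¹ = c in m⁻¹ × 1000):
Porosity at 4.5 km: n = 0.57·exp(−0.61×4.5) = 0.0366
Solid-volume conservation: h(1−n) = h₀(1−n₀) ⇒ h = h₀·(1−n₀)/(1−n)
h = 0.03 × (1 − 0.57)/(1 − 0.0366) = 0.03 × 0.4463 = 0.0134 km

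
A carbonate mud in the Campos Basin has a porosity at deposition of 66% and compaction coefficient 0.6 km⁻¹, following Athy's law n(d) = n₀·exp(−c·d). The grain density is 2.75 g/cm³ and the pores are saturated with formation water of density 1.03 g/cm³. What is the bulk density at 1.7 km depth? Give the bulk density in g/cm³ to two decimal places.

2.34 g/cm³

Porosity at depth: n = 0.66·exp(−0.6×1.7) = 0.66×0.3606 = 0.2380
Bulk density: ρ_b = (1−n)ρ_g + n·ρ_f = 0.7620×2.75 + 0.2380×1.03
       = 2.096 + 0.245 = 2.341 g/cm³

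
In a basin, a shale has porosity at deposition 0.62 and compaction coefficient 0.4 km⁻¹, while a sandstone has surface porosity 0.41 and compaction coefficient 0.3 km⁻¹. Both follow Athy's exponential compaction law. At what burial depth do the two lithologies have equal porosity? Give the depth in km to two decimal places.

Set φ₀ₐ e^(−kₐZ) = φ₀ᵦ e^(−kᵦZ) ⇒ ln(φ₀ₐ/φ₀ᵦ) = (kₐ − kᵦ)·Z
Z = ln(0.62/0.41) / (0.4 − 0.3) = 0.4136 / 0.1 = 4.136 km

4.14 km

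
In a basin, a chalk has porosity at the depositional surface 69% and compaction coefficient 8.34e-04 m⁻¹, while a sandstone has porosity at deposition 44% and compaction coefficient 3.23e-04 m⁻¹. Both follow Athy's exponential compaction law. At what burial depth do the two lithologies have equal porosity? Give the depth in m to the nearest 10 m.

880 m

Working in km (1 km = 1000 m; c in km⁻¹ = c in m⁻¹ × 1000):
Set φ₀ₐ e^(−cₐd) = φ₀ᵦ e^(−cᵦd) ⇒ ln(φ₀ₐ/φ₀ᵦ) = (cₐ − cᵦ)·d
d = ln(0.69/0.44) / (0.834 − 0.323) = 0.4499 / 0.511 = 0.880 km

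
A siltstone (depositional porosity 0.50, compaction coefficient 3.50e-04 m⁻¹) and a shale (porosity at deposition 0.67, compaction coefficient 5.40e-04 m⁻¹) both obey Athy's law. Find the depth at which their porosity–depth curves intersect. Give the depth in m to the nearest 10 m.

Working in km (1 km = 1000 m; k in km⁻¹ = k in m⁻¹ × 1000):
Set φ₀ₐ e^(−kₐz) = φ₀ᵦ e^(−kᵦz) ⇒ ln(φ₀ₐ/φ₀ᵦ) = (kₐ − kᵦ)·z
z = ln(0.5/0.67) / (0.35 − 0.54) = -0.2927 / -0.19 = 1.540 km

1540 m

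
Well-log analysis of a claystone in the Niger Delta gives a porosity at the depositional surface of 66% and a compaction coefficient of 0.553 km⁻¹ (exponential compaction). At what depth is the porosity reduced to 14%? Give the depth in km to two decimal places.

2.80 km

Invert Athy's law: z = ln(phi₀/phi) / c
z = ln(0.66/0.14) / 0.553 = ln(4.714) / 0.553 = 1.5506 / 0.553 = 2.804 km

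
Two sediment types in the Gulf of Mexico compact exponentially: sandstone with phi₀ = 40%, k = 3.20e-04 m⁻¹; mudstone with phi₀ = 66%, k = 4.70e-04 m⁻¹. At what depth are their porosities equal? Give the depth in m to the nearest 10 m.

3340 m

Working in km (1 km = 1000 m; k in km⁻¹ = k in m⁻¹ × 1000):
Set phi₀ₐ e^(−kₐd) = phi₀ᵦ e^(−kᵦd) ⇒ ln(phi₀ₐ/phi₀ᵦ) = (kₐ − kᵦ)·d
d = ln(0.4/0.66) / (0.32 − 0.47) = -0.5008 / -0.15 = 3.339 km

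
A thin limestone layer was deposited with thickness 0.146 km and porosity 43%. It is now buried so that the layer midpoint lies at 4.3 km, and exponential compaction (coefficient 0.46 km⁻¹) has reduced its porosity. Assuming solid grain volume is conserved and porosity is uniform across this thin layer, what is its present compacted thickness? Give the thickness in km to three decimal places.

Porosity at 4.3 km: phi = 0.43·exp(−0.46×4.3) = 0.0595
Solid-volume conservation: h(1−phi) = h₀(1−phi₀) ⇒ h = h₀·(1−phi₀)/(1−phi)
h = 0.146 × (1 − 0.43)/(1 − 0.0595) = 0.146 × 0.6061 = 0.0885 km

0.088 km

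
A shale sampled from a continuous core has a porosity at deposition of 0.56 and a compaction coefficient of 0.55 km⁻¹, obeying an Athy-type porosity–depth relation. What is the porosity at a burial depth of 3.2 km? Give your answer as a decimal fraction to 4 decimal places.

phi = phi₀·exp(−k·d) = 0.56 × exp(−0.55 × 3.2) = 0.56 × exp(−1.76)
  = 0.56 × 0.1720 = 0.0963

0.0963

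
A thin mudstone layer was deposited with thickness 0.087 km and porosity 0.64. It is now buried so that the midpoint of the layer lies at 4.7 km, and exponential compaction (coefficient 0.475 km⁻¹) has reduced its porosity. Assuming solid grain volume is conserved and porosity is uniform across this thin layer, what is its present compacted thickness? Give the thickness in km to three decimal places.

Porosity at 4.7 km: phi = 0.64·exp(−0.475×4.7) = 0.0686
Solid-volume conservation: h(1−phi) = h₀(1−phi₀) ⇒ h = h₀·(1−phi₀)/(1−phi)
h = 0.087 × (1 − 0.64)/(1 − 0.0686) = 0.087 × 0.3865 = 0.0336 km

0.034 km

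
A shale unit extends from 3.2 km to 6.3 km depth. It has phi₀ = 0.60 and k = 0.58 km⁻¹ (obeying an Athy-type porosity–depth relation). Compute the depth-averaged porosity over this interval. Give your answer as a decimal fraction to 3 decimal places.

0.044

⟨phi⟩ = (1/(Z₂−Z₁)) ∫ phi₀ e^(−kZ) dZ = phi₀·(e^(−k·Z₁) − e^(−k·Z₂)) / (k·(Z₂−Z₁))
e^(−0.58×3.2) = 0.1563; e^(−0.58×6.3) = 0.0259
⟨phi⟩ = 0.6 × (0.1563 − 0.0259) / (0.58 × 3.1) = 0.6 × 0.0725 = 0.0435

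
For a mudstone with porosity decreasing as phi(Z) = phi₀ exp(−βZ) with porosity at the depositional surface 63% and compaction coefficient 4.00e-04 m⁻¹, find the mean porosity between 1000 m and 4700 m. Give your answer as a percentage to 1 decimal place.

22.0%

Working in km (1 km = 1000 m; β in km⁻¹ = β in m⁻¹ × 1000):
⟨phi⟩ = (1/(Z₂−Z₁)) ∫ phi₀ e^(−βZ) dZ = phi₀·(e^(−β·Z₁) − e^(−β·Z₂)) / (β·(Z₂−Z₁))
e^(−0.4×1) = 0.6703; e^(−0.4×4.7) = 0.1526
⟨phi⟩ = 0.63 × (0.6703 − 0.1526) / (0.4 × 3.7) = 0.63 × 0.3498 = 0.2204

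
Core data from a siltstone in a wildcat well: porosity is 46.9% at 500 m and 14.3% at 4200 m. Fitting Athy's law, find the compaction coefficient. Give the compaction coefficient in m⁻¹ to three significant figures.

0.000321 m⁻¹

Working in km (1 km = 1000 m; c in km⁻¹ = c in m⁻¹ × 1000):
Athy: phi(Z) = phi₀ e^(−cZ) ⇒ phi₁/phi₂ = e^{c(Z₂−Z₁)} ⇒ c = ln(phi₁/phi₂)/(Z₂−Z₁)
c = ln(0.469/0.143) / (4.2 − 0.5) = ln(3.28) / 3.7 = 1.1878 / 3.7 = 0.321 km⁻¹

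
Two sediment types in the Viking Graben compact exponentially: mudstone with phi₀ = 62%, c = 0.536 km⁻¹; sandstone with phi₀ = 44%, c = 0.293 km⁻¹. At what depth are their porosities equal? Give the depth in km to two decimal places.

Set phi₀ₐ e^(−cₐz) = phi₀ᵦ e^(−cᵦz) ⇒ ln(phi₀ₐ/phi₀ᵦ) = (cₐ − cᵦ)·z
z = ln(0.62/0.44) / (0.536 − 0.293) = 0.3429 / 0.243 = 1.411 km

1.41 km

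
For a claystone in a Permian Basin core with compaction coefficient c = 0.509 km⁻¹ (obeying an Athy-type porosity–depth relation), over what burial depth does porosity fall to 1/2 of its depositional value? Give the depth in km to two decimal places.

1.36 km

φ/φ₀ = 1/2 ⇒ exp(−c·Z) = 1/2 ⇒ Z = ln(2) / c
Z = 0.6931 / 0.509 = 1.362 km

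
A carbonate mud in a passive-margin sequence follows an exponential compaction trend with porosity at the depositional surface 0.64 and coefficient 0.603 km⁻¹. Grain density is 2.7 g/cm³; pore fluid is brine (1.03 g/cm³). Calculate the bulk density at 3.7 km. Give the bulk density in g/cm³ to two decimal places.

2.59 g/cm³

Porosity at depth: φ = 0.64·exp(−0.603×3.7) = 0.64×0.1074 = 0.0687
Bulk density: ρ_b = (1−φ)ρ_g + φ·ρ_f = 0.9313×2.7 + 0.0687×1.03
       = 2.514 + 0.071 = 2.585 g/cm³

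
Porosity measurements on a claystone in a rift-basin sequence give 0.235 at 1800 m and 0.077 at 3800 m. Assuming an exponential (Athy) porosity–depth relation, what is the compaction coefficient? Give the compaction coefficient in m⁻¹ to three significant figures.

Working in km (1 km = 1000 m; c in km⁻¹ = c in m⁻¹ × 1000):
Athy: φ(Z) = φ₀ e^(−cZ) ⇒ φ₁/φ₂ = e^{c(Z₂−Z₁)} ⇒ c = ln(φ₁/φ₂)/(Z₂−Z₁)
c = ln(0.235/0.077) / (3.8 − 1.8) = ln(3.052) / 2 = 1.1158 / 2 = 0.5579 km⁻¹

0.000558 m⁻¹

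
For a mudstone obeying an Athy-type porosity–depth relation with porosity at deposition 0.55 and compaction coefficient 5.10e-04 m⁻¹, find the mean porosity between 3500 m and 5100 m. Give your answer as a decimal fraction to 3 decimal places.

0.063

Working in km (1 km = 1000 m; β in km⁻¹ = β in m⁻¹ × 1000):
⟨phi⟩ = (1/(z₂−z₁)) ∫ phi₀ e^(−βz) dz = phi₀·(e^(−β·z₁) − e^(−β·z₂)) / (β·(z₂−z₁))
e^(−0.51×3.5) = 0.1678; e^(−0.51×5.1) = 0.0742
⟨phi⟩ = 0.55 × (0.1678 − 0.0742) / (0.51 × 1.6) = 0.55 × 0.1147 = 0.0631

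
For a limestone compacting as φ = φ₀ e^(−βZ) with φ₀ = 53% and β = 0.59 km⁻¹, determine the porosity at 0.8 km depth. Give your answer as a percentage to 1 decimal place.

33.1%

φ = φ₀·exp(−β·Z) = 0.53 × exp(−0.59 × 0.8) = 0.53 × exp(−0.472)
  = 0.53 × 0.6238 = 0.3306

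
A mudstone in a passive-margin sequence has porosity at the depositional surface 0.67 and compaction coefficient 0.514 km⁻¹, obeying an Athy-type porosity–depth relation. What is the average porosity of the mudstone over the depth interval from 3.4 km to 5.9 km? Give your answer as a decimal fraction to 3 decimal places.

0.066

⟨phi⟩ = (1/(Z₂−Z₁)) ∫ phi₀ e^(−kZ) dZ = phi₀·(e^(−k·Z₁) − e^(−k·Z₂)) / (k·(Z₂−Z₁))
e^(−0.514×3.4) = 0.1742; e^(−0.514×5.9) = 0.0482
⟨phi⟩ = 0.67 × (0.1742 − 0.0482) / (0.514 × 2.5) = 0.67 × 0.0981 = 0.0657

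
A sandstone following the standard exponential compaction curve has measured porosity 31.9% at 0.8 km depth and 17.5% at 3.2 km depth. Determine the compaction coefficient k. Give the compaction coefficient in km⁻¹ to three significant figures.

0.250 km⁻¹

Athy: n(d) = n₀ e^(−kd) ⇒ n₁/n₂ = e^{k(d₂−d₁)} ⇒ k = ln(n₁/n₂)/(d₂−d₁)
k = ln(0.319/0.175) / (3.2 − 0.8) = ln(1.823) / 2.4 = 0.6004 / 2.4 = 0.2502 km⁻¹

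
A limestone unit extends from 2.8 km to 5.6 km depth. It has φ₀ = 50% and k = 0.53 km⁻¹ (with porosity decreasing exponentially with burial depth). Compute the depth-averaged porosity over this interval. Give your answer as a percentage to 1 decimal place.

5.9%

⟨φ⟩ = (1/(z₂−z₁)) ∫ φ₀ e^(−kz) dz = φ₀·(e^(−k·z₁) − e^(−k·z₂)) / (k·(z₂−z₁))
e^(−0.53×2.8) = 0.2267; e^(−0.53×5.6) = 0.0514
⟨φ⟩ = 0.5 × (0.2267 − 0.0514) / (0.53 × 2.8) = 0.5 × 0.1181 = 0.0591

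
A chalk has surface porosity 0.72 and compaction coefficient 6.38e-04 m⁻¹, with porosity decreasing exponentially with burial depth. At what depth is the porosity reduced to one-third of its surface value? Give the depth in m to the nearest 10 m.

Working in km (1 km = 1000 m; β in km⁻¹ = β in m⁻¹ × 1000):
n/n₀ = 1/3 ⇒ exp(−β·d) = 1/3 ⇒ d = ln(3) / β
d = 1.0986 / 0.638 = 1.722 km

1720 m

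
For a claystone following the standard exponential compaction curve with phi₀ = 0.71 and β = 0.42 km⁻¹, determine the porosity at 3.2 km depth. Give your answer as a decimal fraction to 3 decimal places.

phi = phi₀·exp(−β·d) = 0.71 × exp(−0.42 × 3.2) = 0.71 × exp(−1.344)
  = 0.71 × 0.2608 = 0.1852

0.185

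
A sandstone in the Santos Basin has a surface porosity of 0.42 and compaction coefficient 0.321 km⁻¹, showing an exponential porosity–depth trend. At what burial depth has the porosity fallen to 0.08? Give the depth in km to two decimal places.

Invert Athy's law: Z = ln(phi₀/phi) / β
Z = ln(0.42/0.08) / 0.321 = ln(5.25) / 0.321 = 1.6582 / 0.321 = 5.166 km

5.17 km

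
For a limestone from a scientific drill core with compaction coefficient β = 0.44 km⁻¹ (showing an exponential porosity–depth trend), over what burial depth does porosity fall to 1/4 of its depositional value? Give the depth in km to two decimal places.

φ/φ₀ = 1/4 ⇒ exp(−β·d) = 1/4 ⇒ d = ln(4) / β
d = 1.3863 / 0.44 = 3.151 km

3.15 km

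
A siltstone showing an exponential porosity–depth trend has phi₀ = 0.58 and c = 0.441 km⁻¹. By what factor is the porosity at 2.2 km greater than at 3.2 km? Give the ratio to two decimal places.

1.55

phi(Z₁)/phi(Z₂) = e^(−c·Z₁)/e^(−c·Z₂) = e^{c(Z₂−Z₁)}
= exp(0.441 × 1) = exp(0.441) = 1.5543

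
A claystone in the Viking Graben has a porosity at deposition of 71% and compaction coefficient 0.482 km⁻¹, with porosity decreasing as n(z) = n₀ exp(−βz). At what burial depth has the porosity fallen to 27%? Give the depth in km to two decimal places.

Invert Athy's law: z = ln(n₀/n) / β
z = ln(0.71/0.27) / 0.482 = ln(2.63) / 0.482 = 0.9668 / 0.482 = 2.006 km

2.01 km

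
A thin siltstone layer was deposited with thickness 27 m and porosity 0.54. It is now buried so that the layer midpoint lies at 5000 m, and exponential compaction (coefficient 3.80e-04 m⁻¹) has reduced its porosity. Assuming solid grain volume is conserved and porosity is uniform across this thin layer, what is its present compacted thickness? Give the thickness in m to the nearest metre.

Working in km (1 km = 1000 m; β in km⁻¹ = β in m⁻¹ × 1000):
Porosity at 5 km: phi = 0.54·exp(−0.38×5) = 0.0808
Solid-volume conservation: h(1−phi) = h₀(1−phi₀) ⇒ h = h₀·(1−phi₀)/(1−phi)
h = 0.027 × (1 − 0.54)/(1 − 0.0808) = 0.027 × 0.5004 = 0.0135 km

14 m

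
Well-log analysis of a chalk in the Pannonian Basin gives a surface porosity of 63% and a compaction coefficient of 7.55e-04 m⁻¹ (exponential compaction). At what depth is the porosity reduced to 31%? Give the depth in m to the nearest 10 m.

Working in km (1 km = 1000 m; k in km⁻¹ = k in m⁻¹ × 1000):
Invert Athy's law: Z = ln(φ₀/φ) / k
Z = ln(0.63/0.31) / 0.755 = ln(2.032) / 0.755 = 0.7091 / 0.755 = 0.939 km

940 m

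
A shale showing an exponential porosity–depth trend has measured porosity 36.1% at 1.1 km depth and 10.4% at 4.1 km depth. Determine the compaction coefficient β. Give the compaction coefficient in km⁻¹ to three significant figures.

Athy: phi(z) = phi₀ e^(−βz) ⇒ phi₁/phi₂ = e^{β(z₂−z₁)} ⇒ β = ln(phi₁/phi₂)/(z₂−z₁)
β = ln(0.361/0.104) / (4.1 − 1.1) = ln(3.471) / 3 = 1.2445 / 3 = 0.4148 km⁻¹

0.415 km⁻¹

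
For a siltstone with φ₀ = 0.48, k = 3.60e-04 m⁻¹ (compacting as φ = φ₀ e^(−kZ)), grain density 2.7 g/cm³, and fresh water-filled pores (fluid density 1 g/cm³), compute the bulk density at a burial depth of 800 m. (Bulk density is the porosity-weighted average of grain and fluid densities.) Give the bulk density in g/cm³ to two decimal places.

Working in km (1 km = 1000 m; k in km⁻¹ = k in m⁻¹ × 1000):
Porosity at depth: φ = 0.48·exp(−0.36×0.8) = 0.48×0.7498 = 0.3599
Bulk density: ρ_b = (1−φ)ρ_g + φ·ρ_f = 0.6401×2.7 + 0.3599×1
       = 1.728 + 0.360 = 2.088 g/cm³

2.09 g/cm³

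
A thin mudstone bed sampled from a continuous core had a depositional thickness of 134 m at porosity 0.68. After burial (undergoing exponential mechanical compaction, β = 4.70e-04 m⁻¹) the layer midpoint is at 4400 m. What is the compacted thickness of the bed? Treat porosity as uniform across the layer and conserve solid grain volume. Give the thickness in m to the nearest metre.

47 m

Working in km (1 km = 1000 m; β in km⁻¹ = β in m⁻¹ × 1000):
Porosity at 4.4 km: φ = 0.68·exp(−0.47×4.4) = 0.0860
Solid-volume conservation: h(1−φ) = h₀(1−φ₀) ⇒ h = h₀·(1−φ₀)/(1−φ)
h = 0.134 × (1 − 0.68)/(1 − 0.0860) = 0.134 × 0.3501 = 0.0469 km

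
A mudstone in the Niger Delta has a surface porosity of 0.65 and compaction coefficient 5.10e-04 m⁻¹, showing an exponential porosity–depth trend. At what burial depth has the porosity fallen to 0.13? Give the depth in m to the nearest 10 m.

Working in km (1 km = 1000 m; k in km⁻¹ = k in m⁻¹ × 1000):
Invert Athy's law: d = ln(n₀/n) / k
d = ln(0.65/0.13) / 0.51 = ln(5) / 0.51 = 1.6094 / 0.51 = 3.156 km

3160 m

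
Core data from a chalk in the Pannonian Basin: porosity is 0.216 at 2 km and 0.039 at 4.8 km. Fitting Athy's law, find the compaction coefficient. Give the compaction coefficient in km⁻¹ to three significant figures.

Athy: φ(Z) = φ₀ e^(−βZ) ⇒ φ₁/φ₂ = e^{β(Z₂−Z₁)} ⇒ β = ln(φ₁/φ₂)/(Z₂−Z₁)
β = ln(0.216/0.039) / (4.8 − 2) = ln(5.538) / 2.8 = 1.7117 / 2.8 = 0.6113 km⁻¹

0.611 km⁻¹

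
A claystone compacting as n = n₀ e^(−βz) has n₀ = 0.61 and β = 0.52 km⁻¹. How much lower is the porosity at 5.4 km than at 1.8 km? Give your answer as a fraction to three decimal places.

n(1.8) = 0.61·e^(−0.52×1.8) = 0.2392
n(5.4) = 0.61·e^(−0.52×5.4) = 0.0368
Δn = 0.2392 − 0.0368 = 0.2024

0.202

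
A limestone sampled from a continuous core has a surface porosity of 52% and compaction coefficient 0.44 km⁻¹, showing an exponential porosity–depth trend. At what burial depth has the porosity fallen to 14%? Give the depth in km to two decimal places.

Invert Athy's law: d = ln(φ₀/φ) / c
d = ln(0.52/0.14) / 0.44 = ln(3.714) / 0.44 = 1.3122 / 0.44 = 2.982 km

2.98 km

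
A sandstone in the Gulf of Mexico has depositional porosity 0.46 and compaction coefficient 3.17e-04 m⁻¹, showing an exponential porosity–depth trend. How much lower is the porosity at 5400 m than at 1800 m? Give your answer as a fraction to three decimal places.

0.177

Working in km (1 km = 1000 m; β in km⁻¹ = β in m⁻¹ × 1000):
phi(1.8) = 0.46·e^(−0.317×1.8) = 0.2600
phi(5.4) = 0.46·e^(−0.317×5.4) = 0.0830
Δphi = 0.2600 − 0.0830 = 0.1769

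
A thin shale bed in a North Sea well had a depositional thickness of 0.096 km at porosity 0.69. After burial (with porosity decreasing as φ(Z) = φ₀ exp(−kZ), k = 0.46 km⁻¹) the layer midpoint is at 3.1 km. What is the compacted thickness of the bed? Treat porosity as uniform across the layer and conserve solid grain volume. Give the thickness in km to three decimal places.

Porosity at 3.1 km: φ = 0.69·exp(−0.46×3.1) = 0.1658
Solid-volume conservation: h(1−φ) = h₀(1−φ₀) ⇒ h = h₀·(1−φ₀)/(1−φ)
h = 0.096 × (1 − 0.69)/(1 − 0.1658) = 0.096 × 0.3716 = 0.0357 km

0.036 km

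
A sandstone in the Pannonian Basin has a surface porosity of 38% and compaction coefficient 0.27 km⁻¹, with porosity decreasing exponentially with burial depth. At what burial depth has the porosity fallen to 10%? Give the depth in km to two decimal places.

4.94 km

Invert Athy's law: d = ln(n₀/n) / k
d = ln(0.38/0.1) / 0.27 = ln(3.8) / 0.27 = 1.3350 / 0.27 = 4.944 km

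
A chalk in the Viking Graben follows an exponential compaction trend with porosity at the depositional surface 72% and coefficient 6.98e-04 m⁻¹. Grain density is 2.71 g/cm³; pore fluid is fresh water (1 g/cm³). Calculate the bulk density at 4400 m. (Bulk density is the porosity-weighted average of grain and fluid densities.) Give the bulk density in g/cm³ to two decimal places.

2.65 g/cm³

Working in km (1 km = 1000 m; β in km⁻¹ = β in m⁻¹ × 1000):
Porosity at depth: φ = 0.72·exp(−0.698×4.4) = 0.72×0.0464 = 0.0334
Bulk density: ρ_b = (1−φ)ρ_g + φ·ρ_f = 0.9666×2.71 + 0.0334×1
       = 2.620 + 0.033 = 2.653 g/cm³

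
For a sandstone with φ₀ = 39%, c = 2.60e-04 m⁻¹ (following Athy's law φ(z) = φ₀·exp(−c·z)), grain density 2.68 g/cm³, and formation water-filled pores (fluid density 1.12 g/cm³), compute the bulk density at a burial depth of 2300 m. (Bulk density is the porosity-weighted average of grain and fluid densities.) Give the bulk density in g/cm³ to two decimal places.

2.35 g/cm³

Working in km (1 km = 1000 m; c in km⁻¹ = c in m⁻¹ × 1000):
Porosity at depth: φ = 0.39·exp(−0.26×2.3) = 0.39×0.5499 = 0.2145
Bulk density: ρ_b = (1−φ)ρ_g + φ·ρ_f = 0.7855×2.68 + 0.2145×1.12
       = 2.105 + 0.240 = 2.345 g/cm³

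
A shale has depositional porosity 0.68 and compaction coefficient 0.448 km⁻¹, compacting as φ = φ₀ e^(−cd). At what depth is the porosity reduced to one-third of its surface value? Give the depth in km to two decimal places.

2.45 km

φ/φ₀ = 1/3 ⇒ exp(−c·d) = 1/3 ⇒ d = ln(3) / c
d = 1.0986 / 0.448 = 2.452 km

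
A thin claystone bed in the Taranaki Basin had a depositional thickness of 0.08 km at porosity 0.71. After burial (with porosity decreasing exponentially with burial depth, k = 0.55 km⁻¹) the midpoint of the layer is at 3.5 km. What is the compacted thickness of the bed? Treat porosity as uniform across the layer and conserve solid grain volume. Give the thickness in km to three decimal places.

Porosity at 3.5 km: n = 0.71·exp(−0.55×3.5) = 0.1036
Solid-volume conservation: h(1−n) = h₀(1−n₀) ⇒ h = h₀·(1−n₀)/(1−n)
h = 0.08 × (1 − 0.71)/(1 − 0.1036) = 0.08 × 0.3235 = 0.0259 km

0.026 km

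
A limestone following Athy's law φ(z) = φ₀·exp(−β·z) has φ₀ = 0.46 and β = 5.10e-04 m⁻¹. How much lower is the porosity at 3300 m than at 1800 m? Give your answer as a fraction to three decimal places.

Working in km (1 km = 1000 m; β in km⁻¹ = β in m⁻¹ × 1000):
φ(1.8) = 0.46·e^(−0.51×1.8) = 0.1837
φ(3.3) = 0.46·e^(−0.51×3.3) = 0.0855
Δφ = 0.1837 − 0.0855 = 0.0982

0.098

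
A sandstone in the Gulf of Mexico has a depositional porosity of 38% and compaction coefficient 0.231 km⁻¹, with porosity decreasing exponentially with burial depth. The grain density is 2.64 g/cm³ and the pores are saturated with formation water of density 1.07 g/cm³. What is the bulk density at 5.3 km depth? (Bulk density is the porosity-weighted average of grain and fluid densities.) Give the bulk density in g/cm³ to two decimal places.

Porosity at depth: φ = 0.38·exp(−0.231×5.3) = 0.38×0.2940 = 0.1117
Bulk density: ρ_b = (1−φ)ρ_g + φ·ρ_f = 0.8883×2.64 + 0.1117×1.07
       = 2.345 + 0.120 = 2.465 g/cm³

2.46 g/cm³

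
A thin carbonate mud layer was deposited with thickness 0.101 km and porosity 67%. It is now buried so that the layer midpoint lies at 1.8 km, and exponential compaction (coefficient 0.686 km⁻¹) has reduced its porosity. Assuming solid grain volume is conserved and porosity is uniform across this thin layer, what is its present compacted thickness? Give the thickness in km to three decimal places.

Porosity at 1.8 km: n = 0.67·exp(−0.686×1.8) = 0.1949
Solid-volume conservation: h(1−n) = h₀(1−n₀) ⇒ h = h₀·(1−n₀)/(1−n)
h = 0.101 × (1 − 0.67)/(1 − 0.1949) = 0.101 × 0.4099 = 0.0414 km

0.041 km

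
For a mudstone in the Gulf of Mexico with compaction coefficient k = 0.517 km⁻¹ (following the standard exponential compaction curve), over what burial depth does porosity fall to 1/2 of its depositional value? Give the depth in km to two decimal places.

1.34 km

n/n₀ = 1/2 ⇒ exp(−k·d) = 1/2 ⇒ d = ln(2) / k
d = 0.6931 / 0.517 = 1.341 km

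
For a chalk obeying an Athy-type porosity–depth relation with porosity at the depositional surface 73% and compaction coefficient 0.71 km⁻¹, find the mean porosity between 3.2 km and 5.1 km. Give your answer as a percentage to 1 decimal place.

4.1%

⟨phi⟩ = (1/(Z₂−Z₁)) ∫ phi₀ e^(−βZ) dZ = phi₀·(e^(−β·Z₁) − e^(−β·Z₂)) / (β·(Z₂−Z₁))
e^(−0.71×3.2) = 0.1031; e^(−0.71×5.1) = 0.0268
⟨phi⟩ = 0.73 × (0.1031 − 0.0268) / (0.71 × 1.9) = 0.73 × 0.0566 = 0.0413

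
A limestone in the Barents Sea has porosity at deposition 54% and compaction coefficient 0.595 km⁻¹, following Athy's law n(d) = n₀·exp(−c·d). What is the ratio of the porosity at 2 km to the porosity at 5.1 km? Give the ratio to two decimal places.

n(d₁)/n(d₂) = e^(−c·d₁)/e^(−c·d₂) = e^{c(d₂−d₁)}
= exp(0.595 × 3.1) = exp(1.844) = 6.3249

6.32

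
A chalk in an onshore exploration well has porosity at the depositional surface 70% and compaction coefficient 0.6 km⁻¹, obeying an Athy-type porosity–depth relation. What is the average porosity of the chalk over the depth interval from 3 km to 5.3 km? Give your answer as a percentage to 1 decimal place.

6.3%

⟨phi⟩ = (1/(d₂−d₁)) ∫ phi₀ e^(−cd) dd = phi₀·(e^(−c·d₁) − e^(−c·d₂)) / (c·(d₂−d₁))
e^(−0.6×3) = 0.1653; e^(−0.6×5.3) = 0.0416
⟨phi⟩ = 0.7 × (0.1653 − 0.0416) / (0.6 × 2.3) = 0.7 × 0.0896 = 0.0628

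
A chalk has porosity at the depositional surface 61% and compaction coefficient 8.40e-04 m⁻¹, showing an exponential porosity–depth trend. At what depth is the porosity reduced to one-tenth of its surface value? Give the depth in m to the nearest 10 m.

2740 m

Working in km (1 km = 1000 m; k in km⁻¹ = k in m⁻¹ × 1000):
n/n₀ = 1/10 ⇒ exp(−k·z) = 1/10 ⇒ z = ln(10) / k
z = 2.3026 / 0.84 = 2.741 km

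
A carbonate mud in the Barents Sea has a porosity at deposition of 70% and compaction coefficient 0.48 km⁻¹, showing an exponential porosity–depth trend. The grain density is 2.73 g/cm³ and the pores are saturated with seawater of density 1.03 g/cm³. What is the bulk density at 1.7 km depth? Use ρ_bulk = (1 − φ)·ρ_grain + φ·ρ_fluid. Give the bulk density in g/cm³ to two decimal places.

Porosity at depth: φ = 0.7·exp(−0.48×1.7) = 0.7×0.4422 = 0.3095
Bulk density: ρ_b = (1−φ)ρ_g + φ·ρ_f = 0.6905×2.73 + 0.3095×1.03
       = 1.885 + 0.319 = 2.204 g/cm³

2.20 g/cm³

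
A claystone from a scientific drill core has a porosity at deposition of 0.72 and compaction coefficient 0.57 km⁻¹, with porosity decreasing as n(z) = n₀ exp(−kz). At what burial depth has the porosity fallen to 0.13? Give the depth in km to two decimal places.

3.00 km

Invert Athy's law: z = ln(n₀/n) / k
z = ln(0.72/0.13) / 0.57 = ln(5.538) / 0.57 = 1.7117 / 0.57 = 3.003 km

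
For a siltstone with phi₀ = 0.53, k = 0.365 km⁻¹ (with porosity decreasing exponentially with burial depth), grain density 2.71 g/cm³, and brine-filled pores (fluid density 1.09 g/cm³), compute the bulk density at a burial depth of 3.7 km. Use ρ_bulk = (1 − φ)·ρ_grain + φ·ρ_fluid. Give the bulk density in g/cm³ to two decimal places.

Porosity at depth: phi = 0.53·exp(−0.365×3.7) = 0.53×0.2591 = 0.1373
Bulk density: ρ_b = (1−phi)ρ_g + phi·ρ_f = 0.8627×2.71 + 0.1373×1.09
       = 2.338 + 0.150 = 2.488 g/cm³

2.49 g/cm³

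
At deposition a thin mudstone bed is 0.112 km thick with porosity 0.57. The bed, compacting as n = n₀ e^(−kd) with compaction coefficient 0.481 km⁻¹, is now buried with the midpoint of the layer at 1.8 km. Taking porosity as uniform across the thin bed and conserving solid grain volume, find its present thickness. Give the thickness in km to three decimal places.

Porosity at 1.8 km: n = 0.57·exp(−0.481×1.8) = 0.2398
Solid-volume conservation: h(1−n) = h₀(1−n₀) ⇒ h = h₀·(1−n₀)/(1−n)
h = 0.112 × (1 − 0.57)/(1 − 0.2398) = 0.112 × 0.5656 = 0.0634 km

0.063 km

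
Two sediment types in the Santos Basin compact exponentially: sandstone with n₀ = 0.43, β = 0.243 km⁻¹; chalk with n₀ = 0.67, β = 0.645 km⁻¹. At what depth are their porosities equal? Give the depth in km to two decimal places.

1.10 km

Set n₀ₐ e^(−βₐZ) = n₀ᵦ e^(−βᵦZ) ⇒ ln(n₀ₐ/n₀ᵦ) = (βₐ − βᵦ)·Z
Z = ln(0.43/0.67) / (0.243 − 0.645) = -0.4435 / -0.402 = 1.103 km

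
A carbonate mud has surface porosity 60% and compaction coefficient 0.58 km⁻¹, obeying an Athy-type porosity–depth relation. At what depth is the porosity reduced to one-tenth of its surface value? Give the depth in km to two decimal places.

φ/φ₀ = 1/10 ⇒ exp(−β·Z) = 1/10 ⇒ Z = ln(10) / β
Z = 2.3026 / 0.58 = 3.970 km

3.97 km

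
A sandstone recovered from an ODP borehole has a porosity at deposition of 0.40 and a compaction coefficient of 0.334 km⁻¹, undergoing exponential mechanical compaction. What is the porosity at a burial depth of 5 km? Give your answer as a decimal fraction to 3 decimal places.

0.075

n = n₀·exp(−β·z) = 0.4 × exp(−0.334 × 5) = 0.4 × exp(−1.67)
  = 0.4 × 0.1882 = 0.0753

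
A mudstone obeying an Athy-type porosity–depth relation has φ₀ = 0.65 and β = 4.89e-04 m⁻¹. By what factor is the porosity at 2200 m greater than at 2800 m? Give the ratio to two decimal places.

1.34

Working in km (1 km = 1000 m; β in km⁻¹ = β in m⁻¹ × 1000):
φ(d₁)/φ(d₂) = e^(−β·d₁)/e^(−β·d₂) = e^{β(d₂−d₁)}
= exp(0.489 × 0.6) = exp(0.2934) = 1.3410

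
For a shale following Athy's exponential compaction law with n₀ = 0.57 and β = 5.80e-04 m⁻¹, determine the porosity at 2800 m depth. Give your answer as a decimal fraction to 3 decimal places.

Working in km (1 km = 1000 m; β in km⁻¹ = β in m⁻¹ × 1000):
n = n₀·exp(−β·z) = 0.57 × exp(−0.58 × 2.8) = 0.57 × exp(−1.624)
  = 0.57 × 0.1971 = 0.1124

0.112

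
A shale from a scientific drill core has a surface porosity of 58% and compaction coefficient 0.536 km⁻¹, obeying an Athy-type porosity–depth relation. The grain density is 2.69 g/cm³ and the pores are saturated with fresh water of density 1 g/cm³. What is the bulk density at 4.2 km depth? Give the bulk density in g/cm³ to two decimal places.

Porosity at depth: phi = 0.58·exp(−0.536×4.2) = 0.58×0.1053 = 0.0611
Bulk density: ρ_b = (1−phi)ρ_g + phi·ρ_f = 0.9389×2.69 + 0.0611×1
       = 2.526 + 0.061 = 2.587 g/cm³

2.59 g/cm³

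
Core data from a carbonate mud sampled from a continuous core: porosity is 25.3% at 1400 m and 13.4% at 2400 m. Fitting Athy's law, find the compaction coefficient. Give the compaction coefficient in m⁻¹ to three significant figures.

Working in km (1 km = 1000 m; β in km⁻¹ = β in m⁻¹ × 1000):
Athy: φ(z) = φ₀ e^(−βz) ⇒ φ₁/φ₂ = e^{β(z₂−z₁)} ⇒ β = ln(φ₁/φ₂)/(z₂−z₁)
β = ln(0.253/0.134) / (2.4 − 1.4) = ln(1.888) / 1 = 0.6355 / 1 = 0.6355 km⁻¹

0.000636 m⁻¹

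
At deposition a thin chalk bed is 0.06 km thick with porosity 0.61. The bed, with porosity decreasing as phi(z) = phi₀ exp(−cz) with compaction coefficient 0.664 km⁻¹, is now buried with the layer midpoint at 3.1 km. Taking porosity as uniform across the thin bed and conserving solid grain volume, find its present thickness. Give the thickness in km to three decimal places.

0.025 km

Porosity at 3.1 km: phi = 0.61·exp(−0.664×3.1) = 0.0779
Solid-volume conservation: h(1−phi) = h₀(1−phi₀) ⇒ h = h₀·(1−phi₀)/(1−phi)
h = 0.06 × (1 − 0.61)/(1 − 0.0779) = 0.06 × 0.4229 = 0.0254 km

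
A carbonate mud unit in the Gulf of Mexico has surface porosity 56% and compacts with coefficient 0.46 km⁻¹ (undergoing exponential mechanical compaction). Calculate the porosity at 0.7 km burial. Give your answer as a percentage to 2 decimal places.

40.58%

phi = phi₀·exp(−k·z) = 0.56 × exp(−0.46 × 0.7) = 0.56 × exp(−0.322)
  = 0.56 × 0.7247 = 0.4058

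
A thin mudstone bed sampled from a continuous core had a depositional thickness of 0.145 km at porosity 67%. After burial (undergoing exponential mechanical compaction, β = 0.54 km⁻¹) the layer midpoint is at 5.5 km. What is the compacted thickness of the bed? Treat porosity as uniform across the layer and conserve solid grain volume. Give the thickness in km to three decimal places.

Porosity at 5.5 km: φ = 0.67·exp(−0.54×5.5) = 0.0344
Solid-volume conservation: h(1−φ) = h₀(1−φ₀) ⇒ h = h₀·(1−φ₀)/(1−φ)
h = 0.145 × (1 − 0.67)/(1 − 0.0344) = 0.145 × 0.3417 = 0.0496 km

0.050 km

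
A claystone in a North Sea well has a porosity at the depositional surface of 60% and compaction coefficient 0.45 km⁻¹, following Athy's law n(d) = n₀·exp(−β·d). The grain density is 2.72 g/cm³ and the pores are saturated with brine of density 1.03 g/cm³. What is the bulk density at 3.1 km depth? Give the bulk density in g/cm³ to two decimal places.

Porosity at depth: n = 0.6·exp(−0.45×3.1) = 0.6×0.2478 = 0.1487
Bulk density: ρ_b = (1−n)ρ_g + n·ρ_f = 0.8513×2.72 + 0.1487×1.03
       = 2.316 + 0.153 = 2.469 g/cm³

2.47 g/cm³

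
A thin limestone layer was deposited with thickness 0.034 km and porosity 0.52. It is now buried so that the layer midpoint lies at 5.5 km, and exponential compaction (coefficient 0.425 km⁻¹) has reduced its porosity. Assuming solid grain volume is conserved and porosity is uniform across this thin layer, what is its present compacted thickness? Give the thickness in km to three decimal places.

Porosity at 5.5 km: n = 0.52·exp(−0.425×5.5) = 0.0502
Solid-volume conservation: h(1−n) = h₀(1−n₀) ⇒ h = h₀·(1−n₀)/(1−n)
h = 0.034 × (1 − 0.52)/(1 − 0.0502) = 0.034 × 0.5054 = 0.0172 km

0.017 km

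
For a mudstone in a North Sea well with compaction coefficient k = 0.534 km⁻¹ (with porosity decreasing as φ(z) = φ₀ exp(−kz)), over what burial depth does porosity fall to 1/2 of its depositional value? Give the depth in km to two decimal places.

1.30 km

φ/φ₀ = 1/2 ⇒ exp(−k·z) = 1/2 ⇒ z = ln(2) / k
z = 0.6931 / 0.534 = 1.298 km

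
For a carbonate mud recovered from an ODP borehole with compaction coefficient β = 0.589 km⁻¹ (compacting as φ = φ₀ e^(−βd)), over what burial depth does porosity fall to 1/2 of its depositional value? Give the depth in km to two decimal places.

1.18 km

φ/φ₀ = 1/2 ⇒ exp(−β·d) = 1/2 ⇒ d = ln(2) / β
d = 0.6931 / 0.589 = 1.177 km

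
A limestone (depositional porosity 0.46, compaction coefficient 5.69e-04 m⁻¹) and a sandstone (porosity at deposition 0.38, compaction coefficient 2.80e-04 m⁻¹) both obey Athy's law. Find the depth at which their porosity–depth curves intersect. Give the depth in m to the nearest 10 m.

Working in km (1 km = 1000 m; β in km⁻¹ = β in m⁻¹ × 1000):
Set phi₀ₐ e^(−βₐZ) = phi₀ᵦ e^(−βᵦZ) ⇒ ln(phi₀ₐ/phi₀ᵦ) = (βₐ − βᵦ)·Z
Z = ln(0.46/0.38) / (0.569 − 0.28) = 0.1911 / 0.289 = 0.661 km

660 m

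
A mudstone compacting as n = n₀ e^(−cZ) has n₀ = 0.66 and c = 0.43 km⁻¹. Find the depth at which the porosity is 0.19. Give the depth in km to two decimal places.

2.90 km

Invert Athy's law: Z = ln(n₀/n) / c
Z = ln(0.66/0.19) / 0.43 = ln(3.474) / 0.43 = 1.2452 / 0.43 = 2.896 km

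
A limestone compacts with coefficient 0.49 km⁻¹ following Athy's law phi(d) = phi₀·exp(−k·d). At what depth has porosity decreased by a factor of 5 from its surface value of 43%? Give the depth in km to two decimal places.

phi/phi₀ = 1/5 ⇒ exp(−k·d) = 1/5 ⇒ d = ln(5) / k
d = 1.6094 / 0.49 = 3.285 km

3.28 km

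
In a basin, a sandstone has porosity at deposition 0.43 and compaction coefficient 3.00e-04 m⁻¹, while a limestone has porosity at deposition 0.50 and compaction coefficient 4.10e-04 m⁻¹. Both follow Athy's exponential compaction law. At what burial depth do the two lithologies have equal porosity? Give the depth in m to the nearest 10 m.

Working in km (1 km = 1000 m; c in km⁻¹ = c in m⁻¹ × 1000):
Set φ₀ₐ e^(−cₐz) = φ₀ᵦ e^(−cᵦz) ⇒ ln(φ₀ₐ/φ₀ᵦ) = (cₐ − cᵦ)·z
z = ln(0.43/0.5) / (0.3 − 0.41) = -0.1508 / -0.11 = 1.371 km

1370 m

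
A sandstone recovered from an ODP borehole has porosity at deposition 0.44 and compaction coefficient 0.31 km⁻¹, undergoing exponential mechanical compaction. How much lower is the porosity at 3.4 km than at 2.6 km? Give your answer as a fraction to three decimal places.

0.043

φ(2.6) = 0.44·e^(−0.31×2.6) = 0.1965
φ(3.4) = 0.44·e^(−0.31×3.4) = 0.1534
Δφ = 0.1965 − 0.1534 = 0.0432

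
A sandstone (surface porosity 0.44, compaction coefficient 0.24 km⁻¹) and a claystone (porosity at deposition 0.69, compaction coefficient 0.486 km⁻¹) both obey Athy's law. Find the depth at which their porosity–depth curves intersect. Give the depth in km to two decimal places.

Set n₀ₐ e^(−kₐd) = n₀ᵦ e^(−kᵦd) ⇒ ln(n₀ₐ/n₀ᵦ) = (kₐ − kᵦ)·d
d = ln(0.44/0.69) / (0.24 − 0.486) = -0.4499 / -0.246 = 1.829 km

1.83 km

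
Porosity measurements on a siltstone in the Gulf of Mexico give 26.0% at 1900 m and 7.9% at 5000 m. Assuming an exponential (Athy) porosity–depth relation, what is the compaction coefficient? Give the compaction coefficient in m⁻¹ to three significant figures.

0.000384 m⁻¹

Working in km (1 km = 1000 m; c in km⁻¹ = c in m⁻¹ × 1000):
Athy: n(z) = n₀ e^(−cz) ⇒ n₁/n₂ = e^{c(z₂−z₁)} ⇒ c = ln(n₁/n₂)/(z₂−z₁)
c = ln(0.26/0.079) / (5 − 1.9) = ln(3.291) / 3.1 = 1.1912 / 3.1 = 0.3843 km⁻¹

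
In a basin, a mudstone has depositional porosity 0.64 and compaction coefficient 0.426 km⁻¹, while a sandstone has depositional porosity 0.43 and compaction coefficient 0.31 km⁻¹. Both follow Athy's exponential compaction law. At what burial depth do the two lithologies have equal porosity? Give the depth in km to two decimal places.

3.43 km

Set φ₀ₐ e^(−kₐz) = φ₀ᵦ e^(−kᵦz) ⇒ ln(φ₀ₐ/φ₀ᵦ) = (kₐ − kᵦ)·z
z = ln(0.64/0.43) / (0.426 − 0.31) = 0.3977 / 0.116 = 3.428 km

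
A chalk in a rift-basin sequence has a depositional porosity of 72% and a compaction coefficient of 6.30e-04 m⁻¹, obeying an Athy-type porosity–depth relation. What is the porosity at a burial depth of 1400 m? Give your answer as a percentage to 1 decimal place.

29.8%

Working in km (1 km = 1000 m; c in km⁻¹ = c in m⁻¹ × 1000):
n = n₀·exp(−c·z) = 0.72 × exp(−0.63 × 1.4) = 0.72 × exp(−0.882)
  = 0.72 × 0.4140 = 0.2980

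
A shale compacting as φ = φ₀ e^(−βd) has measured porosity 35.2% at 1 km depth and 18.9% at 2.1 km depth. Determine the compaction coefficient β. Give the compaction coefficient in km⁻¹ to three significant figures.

0.565 km⁻¹

Athy: φ(d) = φ₀ e^(−βd) ⇒ φ₁/φ₂ = e^{β(d₂−d₁)} ⇒ β = ln(φ₁/φ₂)/(d₂−d₁)
β = ln(0.352/0.189) / (2.1 − 1) = ln(1.862) / 1.1 = 0.6219 / 1.1 = 0.5653 km⁻¹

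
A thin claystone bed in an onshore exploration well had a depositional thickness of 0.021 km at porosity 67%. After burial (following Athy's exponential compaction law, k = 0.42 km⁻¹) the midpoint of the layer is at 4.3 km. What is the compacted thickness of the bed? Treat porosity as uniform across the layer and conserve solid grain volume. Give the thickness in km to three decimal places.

Porosity at 4.3 km: phi = 0.67·exp(−0.42×4.3) = 0.1101
Solid-volume conservation: h(1−phi) = h₀(1−phi₀) ⇒ h = h₀·(1−phi₀)/(1−phi)
h = 0.021 × (1 − 0.67)/(1 − 0.1101) = 0.021 × 0.3708 = 0.0078 km

0.008 km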